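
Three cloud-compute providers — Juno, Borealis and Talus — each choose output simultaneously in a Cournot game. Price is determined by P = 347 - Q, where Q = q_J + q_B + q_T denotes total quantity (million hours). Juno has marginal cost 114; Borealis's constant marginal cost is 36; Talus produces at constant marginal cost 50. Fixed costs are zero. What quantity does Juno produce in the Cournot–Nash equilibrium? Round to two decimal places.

22.75

Juno's profit: π_J = (347 - Q)q_J - (114q_J). Setting ∂π_J/∂q_J = 0: 233 - 2q_J - (q_B + q_T) = 0.
Borealis's profit: π_B = (347 - Q)q_B - (36q_B). Setting ∂π_B/∂q_B = 0: 311 - 2q_B - (q_J + q_T) = 0.
Talus's first-order condition: 297 - 2q_T - (q_J + q_B) = 0.
Adding the 3 conditions: 841 − 2Q − 2Q = 0, i.e. Q = 841/4.
Back-substituting: q_J = (233 − 841/4) = 91/4, q_B = (311 − 841/4) = 403/4, q_T = (297 − 841/4) = 347/4.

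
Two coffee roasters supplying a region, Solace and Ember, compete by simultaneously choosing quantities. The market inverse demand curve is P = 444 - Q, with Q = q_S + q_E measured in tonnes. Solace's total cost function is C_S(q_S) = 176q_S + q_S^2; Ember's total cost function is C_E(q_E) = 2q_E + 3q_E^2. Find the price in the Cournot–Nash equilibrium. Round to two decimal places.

340.71

Solace's profit: π_S = (444 - Q)q_S - (176q_S + q_S²). Setting ∂π_S/∂q_S = 0: 268 - 4q_S - (q_E) = 0.
Ember's first-order condition: 442 - 8q_E - (q_S) = 0.
Best responses: q_S = (268 - q_E)/4, q_E = (442 - q_S)/8.
Solving the pair: q_S = 1702/31, q_E = 1500/31.
Total output Q = 103.2903, so price P = 444 - 103.2903 = 340.7097.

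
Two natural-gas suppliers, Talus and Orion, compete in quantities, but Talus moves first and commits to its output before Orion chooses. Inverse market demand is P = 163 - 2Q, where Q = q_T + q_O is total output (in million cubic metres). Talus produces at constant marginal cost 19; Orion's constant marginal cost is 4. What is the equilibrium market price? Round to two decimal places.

The follower Orion best-responds to any q_T: π_O = (163 - 2Q)q_O - 4q_O.
Follower FOC: 159 - 2q_T - 4q_O = 0, so q_O(q_T) = (159 - 2q_T)/4.
Talus substitutes q_O(q_T) into its own profit: π_T = q_T(163 - 2q_T - (159 - 2q_T)/2) - 19q_T = (167/2 - q_T)q_T - 19q_T.
Leader FOC: 129/2 - 2q_T = 0, so q_T = 129/4.
Then q_O = (159 - 2·(129/4))/4 = 189/8.
Total output Q = 447/8, so price P = 163 - 2·(447/8) = 205/4.

51.25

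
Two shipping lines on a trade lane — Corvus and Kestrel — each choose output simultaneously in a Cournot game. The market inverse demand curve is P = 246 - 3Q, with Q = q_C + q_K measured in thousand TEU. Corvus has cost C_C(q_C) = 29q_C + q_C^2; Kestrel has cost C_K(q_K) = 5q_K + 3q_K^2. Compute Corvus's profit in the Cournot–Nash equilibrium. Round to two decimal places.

1869.82

Corvus's profit: π_C = (246 - 3Q)q_C - (29q_C + q_C²). Setting ∂π_C/∂q_C = 0: 217 - 8q_C - 3(q_K) = 0.
Kestrel's first-order condition: 241 - 12q_K - 3(q_C) = 0.
Best responses: q_C = (217 - 3q_K)/8, q_K = (241 - 3q_C)/12.
Substituting one into the other gives q_C = 627/29 and q_K = 1277/87.
Price P = 246 - 3·36.2989 = 137.1034.
Corvus's profit: 137.1034·(627/29) - 29·(627/29) - (627/29)² = 1869.8169.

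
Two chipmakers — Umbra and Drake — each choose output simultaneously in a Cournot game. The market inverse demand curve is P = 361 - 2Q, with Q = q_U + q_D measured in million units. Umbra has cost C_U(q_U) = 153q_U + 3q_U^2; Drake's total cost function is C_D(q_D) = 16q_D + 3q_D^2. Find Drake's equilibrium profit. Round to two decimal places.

Umbra's profit: π_U = (361 - 2Q)q_U - (153q_U + 3q_U²). Setting ∂π_U/∂q_U = 0: 208 - 10q_U - 2(q_D) = 0.
Drake's profit: π_D = (361 - 2Q)q_D - (16q_D + 3q_D²). Setting ∂π_D/∂q_D = 0: 345 - 10q_D - 2(q_U) = 0.
So q_U = (208 - 2q_D)/10 and q_D = (345 - 2q_U)/10.
Solving the pair: q_U = 695/48, q_D = 1517/48.
Price P = 361 - 2·(553/12) = 1613/6.
Drake's profit: (1613/6)·(1517/48) - 16·(1517/48) - 3(1517/48)² = 4994.1168.

4994.12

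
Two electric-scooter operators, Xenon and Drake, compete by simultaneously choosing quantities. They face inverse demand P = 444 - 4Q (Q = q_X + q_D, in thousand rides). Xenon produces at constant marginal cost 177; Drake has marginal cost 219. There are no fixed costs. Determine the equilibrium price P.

280

Xenon's profit: π_X = (444 - 4Q)q_X - (177q_X). Setting ∂π_X/∂q_X = 0: 267 - 8q_X - 4(q_D) = 0.
Drake's first-order condition: 225 - 8q_D - 4(q_X) = 0.
So q_X = (267 - 4q_D)/8 and q_D = (225 - 4q_X)/8.
Substituting one into the other gives q_X = 103/4 and q_D = 61/4.
Total output Q = 41, so price P = 444 - 4·41 = 280.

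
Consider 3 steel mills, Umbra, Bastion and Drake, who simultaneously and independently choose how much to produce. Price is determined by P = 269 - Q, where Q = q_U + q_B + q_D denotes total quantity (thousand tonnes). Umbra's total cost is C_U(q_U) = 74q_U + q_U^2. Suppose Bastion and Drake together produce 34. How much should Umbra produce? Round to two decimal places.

With rivals' combined output fixed at 34, Umbra's profit is π_U = (269 - 34 - q_U)q_U - (74q_U + q_U²) = (235 - q_U)q_U - (74q_U + q_U²).
∂π_U/∂q_U = 161 - 4q_U = 0, so q_U = 161/4.

40.25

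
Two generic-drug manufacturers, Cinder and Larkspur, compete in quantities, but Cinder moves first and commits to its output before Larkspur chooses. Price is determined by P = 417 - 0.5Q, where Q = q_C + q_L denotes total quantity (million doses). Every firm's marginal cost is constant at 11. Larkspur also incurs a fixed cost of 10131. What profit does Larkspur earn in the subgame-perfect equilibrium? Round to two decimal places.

10473.50

Solve by backward induction. Given q_C, the follower Larkspur maximises π_L = (417 - (1/2)q_C - (1/2)q_L)q_L - 11q_L.
Follower FOC: 406 - (1/2)q_C - q_L = 0, so q_L(q_C) = (406 - (1/2)q_C).
The leader anticipates this reaction. Substituting into P = 417 - 0.5Q gives P = 214 - (1/4)q_C, so π_C = (214 - (1/4)q_C)q_C - 11q_C.
The leader's first-order condition 203 - (1/2)q_C = 0 yields q_C = 406.
Then q_L = (406 - (1/2)·406) = 203.
Price P = 417 - (1/2)·609 = 225/2.
Larkspur's profit: (225/2 - 11)·203 - 10131 = 10473.5000.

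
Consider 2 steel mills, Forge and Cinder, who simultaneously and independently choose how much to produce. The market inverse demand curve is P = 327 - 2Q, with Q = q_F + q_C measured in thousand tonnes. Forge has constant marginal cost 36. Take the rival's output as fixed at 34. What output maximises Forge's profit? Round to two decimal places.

55.75

With the rival's output fixed at 34, Forge's profit is π_F = (327 - 2·34 - 2q_F)q_F - (36q_F) = (259 - 2q_F)q_F - (36q_F).
∂π_F/∂q_F = 223 - 4q_F = 0, so q_F = 223/4.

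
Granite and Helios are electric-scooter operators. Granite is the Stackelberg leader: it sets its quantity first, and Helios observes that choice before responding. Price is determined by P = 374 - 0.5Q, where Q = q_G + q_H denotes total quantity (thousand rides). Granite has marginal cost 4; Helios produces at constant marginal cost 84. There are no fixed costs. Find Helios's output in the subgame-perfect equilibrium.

Solve by backward induction. Given q_G, the follower Helios maximises π_H = (374 - (1/2)q_G - (1/2)q_H)q_H - 84q_H.
Setting the follower's marginal profit to zero, 290 - (1/2)q_G - q_H = 0, i.e. q_H = (290 - (1/2)q_G).
The leader anticipates this reaction. Substituting into P = 374 - 0.5Q gives P = 229 - (1/4)q_G, so π_G = (229 - (1/4)q_G)q_G - 4q_G.
Leader FOC: 225 - (1/2)q_G = 0, so q_G = 450.
Then q_H = (290 - (1/2)·450) = 65.

65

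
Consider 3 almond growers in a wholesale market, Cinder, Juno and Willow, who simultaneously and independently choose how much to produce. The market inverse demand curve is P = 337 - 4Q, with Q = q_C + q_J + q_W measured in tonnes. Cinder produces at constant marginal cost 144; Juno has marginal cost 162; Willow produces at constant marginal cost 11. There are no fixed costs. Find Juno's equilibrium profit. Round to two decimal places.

0.56

Cinder's profit: π_C = (337 - 4Q)q_C - (144q_C). Setting ∂π_C/∂q_C = 0: 193 - 8q_C - 4(q_J + q_W) = 0.
Juno's profit: π_J = (337 - 4Q)q_J - (162q_J). Setting ∂π_J/∂q_J = 0: 175 - 8q_J - 4(q_C + q_W) = 0.
Willow's first-order condition: 326 - 8q_W - 4(q_C + q_J) = 0.
Adding the 3 first-order conditions: 694 − 16Q = 0, so Q = 347/8.
Back-substituting: q_C = (193 − 347/2)/4 = 39/8, q_J = (175 − 347/2)/4 = 3/8, q_W = (326 − 347/2)/4 = 305/8.
Price P = 337 - 4·(347/8) = 327/2.
Juno's profit: (327/2 - 162)·(3/8) = 9/16.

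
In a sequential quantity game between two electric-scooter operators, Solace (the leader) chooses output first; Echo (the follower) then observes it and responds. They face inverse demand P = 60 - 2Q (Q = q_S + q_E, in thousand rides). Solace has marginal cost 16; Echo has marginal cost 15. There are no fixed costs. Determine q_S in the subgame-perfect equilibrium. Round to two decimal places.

Solve by backward induction. Given q_S, the follower Echo maximises π_E = (60 - 2q_S - 2q_E)q_E - 15q_E.
∂π_E/∂q_E = 45 - 2q_S - 4q_E = 0 gives the reaction function q_E = (45 - 2q_S)/4.
Solace substitutes q_E(q_S) into its own profit: π_S = q_S(60 - 2q_S - (45 - 2q_S)/2) - 16q_S = (75/2 - q_S)q_S - 16q_S.
Leader FOC: 43/2 - 2q_S = 0, so q_S = 43/4.
Then q_E = (45 - 2·(43/4))/4 = 47/8.

10.75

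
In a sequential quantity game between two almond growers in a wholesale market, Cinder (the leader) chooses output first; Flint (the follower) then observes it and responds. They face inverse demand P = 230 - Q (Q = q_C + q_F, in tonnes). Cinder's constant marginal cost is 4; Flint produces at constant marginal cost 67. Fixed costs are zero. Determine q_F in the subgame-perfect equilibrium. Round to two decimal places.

9.25

The follower Flint best-responds to any q_C: π_F = (230 - Q)q_F - 67q_F.
∂π_F/∂q_F = 163 - q_C - 2q_F = 0 gives the reaction function q_F = (163 - q_C)/2.
The leader anticipates this reaction. Substituting into P = 230 - Q gives P = 297/2 - (1/2)q_C, so π_C = (297/2 - (1/2)q_C)q_C - 4q_C.
Maximising: ∂π_C/∂q_C = 289/2 - q_C = 0, giving q_C = 289/2.
Then q_F = (163 - 289/2)/2 = 37/4.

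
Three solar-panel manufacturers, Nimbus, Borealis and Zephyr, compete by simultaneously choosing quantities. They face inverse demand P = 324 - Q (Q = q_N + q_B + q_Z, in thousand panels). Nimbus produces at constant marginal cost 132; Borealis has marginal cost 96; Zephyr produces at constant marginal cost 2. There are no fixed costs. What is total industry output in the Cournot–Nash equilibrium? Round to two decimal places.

Nimbus's profit: π_N = (324 - Q)q_N - (132q_N). Setting ∂π_N/∂q_N = 0: 192 - 2q_N - (q_B + q_Z) = 0.
Borealis's first-order condition: 228 - 2q_B - (q_N + q_Z) = 0.
Zephyr's profit: π_Z = (324 - Q)q_Z - (2q_Z). Setting ∂π_Z/∂q_Z = 0: 322 - 2q_Z - (q_N + q_B) = 0.
Summing all 3 equations gives 742 − 4Q = 0, hence Q = 371/2.
Back-substituting: q_N = (192 − 371/2) = 13/2, q_B = (228 − 371/2) = 85/2, q_Z = (322 − 371/2) = 273/2.
Total output Q = 13/2 + 85/2 + 273/2 = 371/2.

185.50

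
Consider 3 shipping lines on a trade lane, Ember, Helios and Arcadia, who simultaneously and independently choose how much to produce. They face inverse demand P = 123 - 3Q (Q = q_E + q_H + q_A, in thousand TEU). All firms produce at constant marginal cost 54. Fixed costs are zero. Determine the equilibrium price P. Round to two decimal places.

71.25

Each firm earns π_i = (123 - 3Q)q_i - 54q_i.
Setting ∂π_i/∂q_i = 0 with rivals' quantities fixed: 69 - 6q_i - 3·Σ_{j≠i} q_j = 0.
With identical firms every q_j equals q_i, so Σ_{j≠i} q_j = 2q_i and 69 = 12q_i, giving q_i = 23/4.
Total output Q = 69/4, so price P = 123 - 3·(69/4) = 285/4.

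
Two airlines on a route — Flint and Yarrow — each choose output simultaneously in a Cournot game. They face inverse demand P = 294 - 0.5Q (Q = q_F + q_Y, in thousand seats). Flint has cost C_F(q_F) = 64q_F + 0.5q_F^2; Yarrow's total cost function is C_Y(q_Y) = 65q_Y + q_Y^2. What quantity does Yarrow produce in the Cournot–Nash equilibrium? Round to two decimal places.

59.65

Flint's profit: π_F = (294 - 0.5Q)q_F - (64q_F + (1/2)q_F²). Setting ∂π_F/∂q_F = 0: 230 - 2q_F - (1/2)(q_Y) = 0.
Yarrow's first-order condition: 229 - 3q_Y - (1/2)(q_F) = 0.
Rearranging gives the reaction functions q_F = (230 - (1/2)q_Y)/2 and q_Y = (229 - (1/2)q_F)/3.
Substituting one into the other gives q_F = 100.0870 and q_Y = 1372/23.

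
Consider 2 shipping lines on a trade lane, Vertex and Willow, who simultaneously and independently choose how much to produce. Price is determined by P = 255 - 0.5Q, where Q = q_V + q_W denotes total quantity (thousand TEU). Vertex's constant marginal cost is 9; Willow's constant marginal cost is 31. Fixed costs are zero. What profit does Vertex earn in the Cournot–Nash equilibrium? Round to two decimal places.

Vertex's profit: π_V = (255 - 0.5Q)q_V - (9q_V). Setting ∂π_V/∂q_V = 0: 246 - q_V - (1/2)(q_W) = 0.
Willow's profit: π_W = (255 - 0.5Q)q_W - (31q_W). Setting ∂π_W/∂q_W = 0: 224 - q_W - (1/2)(q_V) = 0.
Best responses: q_V = (246 - (1/2)q_W), q_W = (224 - (1/2)q_V).
Substituting one into the other gives q_V = 536/3 and q_W = 404/3.
Price P = 255 - (1/2)·(940/3) = 295/3.
Vertex's profit: (295/3 - 9)·(536/3) = 15960.8889.

15960.89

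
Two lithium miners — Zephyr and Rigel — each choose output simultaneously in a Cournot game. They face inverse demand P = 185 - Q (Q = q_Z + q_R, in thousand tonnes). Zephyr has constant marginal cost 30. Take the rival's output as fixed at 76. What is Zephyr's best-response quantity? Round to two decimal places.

With the rival's output fixed at 76, Zephyr's profit is π_Z = (185 - 76 - q_Z)q_Z - (30q_Z) = (109 - q_Z)q_Z - (30q_Z).
∂π_Z/∂q_Z = 79 - 2q_Z = 0, so q_Z = 79/2.

39.50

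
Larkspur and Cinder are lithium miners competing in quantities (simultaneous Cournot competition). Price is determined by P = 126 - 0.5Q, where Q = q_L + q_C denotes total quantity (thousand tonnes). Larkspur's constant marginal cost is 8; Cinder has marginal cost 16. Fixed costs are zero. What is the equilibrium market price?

50

Larkspur's profit: π_L = (126 - 0.5Q)q_L - (8q_L). Setting ∂π_L/∂q_L = 0: 118 - q_L - (1/2)(q_C) = 0.
Cinder's first-order condition: 110 - q_C - (1/2)(q_L) = 0.
So q_L = (118 - (1/2)q_C) and q_C = (110 - (1/2)q_L).
Solving the pair: q_L = 84, q_C = 68.
Total output Q = 152, so price P = 126 - (1/2)·152 = 50.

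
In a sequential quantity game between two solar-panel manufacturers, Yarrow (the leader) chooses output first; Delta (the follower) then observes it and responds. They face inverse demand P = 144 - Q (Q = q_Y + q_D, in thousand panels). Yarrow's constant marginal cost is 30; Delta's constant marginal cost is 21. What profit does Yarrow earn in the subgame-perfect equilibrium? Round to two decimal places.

The follower Delta best-responds to any q_Y: π_D = (144 - Q)q_D - 21q_D.
Setting the follower's marginal profit to zero, 123 - q_Y - 2q_D = 0, i.e. q_D = (123 - q_Y)/2.
The leader anticipates this reaction. Substituting into P = 144 - Q gives P = 165/2 - (1/2)q_Y, so π_Y = (165/2 - (1/2)q_Y)q_Y - 30q_Y.
Leader FOC: 105/2 - q_Y = 0, so q_Y = 105/2.
Then q_D = (123 - 105/2)/2 = 141/4.
Price P = 144 - 351/4 = 225/4.
Yarrow's profit: (225/4 - 30)·(105/2) = 1378.1250.

1378.13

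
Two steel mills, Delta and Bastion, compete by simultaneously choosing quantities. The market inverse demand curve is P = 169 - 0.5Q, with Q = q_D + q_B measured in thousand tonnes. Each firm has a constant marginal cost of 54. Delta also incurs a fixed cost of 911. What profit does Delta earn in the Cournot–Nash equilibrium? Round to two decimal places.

A representative firm's profit is π_i = q_i(169 - 0.5Q) - 54q_i.
First-order condition (treating rivals' output as given): 115 - q_i - (1/2)q_j = 0.
With identical firms every q_j equals q_i, so q_j = q_i and 115 = (3/2)q_i, giving q_i = 230/3.
Price P = 169 - (1/2)·(460/3) = 277/3.
Delta's profit: (277/3 - 54)·(230/3) - 911 = 2027.8889.

2027.89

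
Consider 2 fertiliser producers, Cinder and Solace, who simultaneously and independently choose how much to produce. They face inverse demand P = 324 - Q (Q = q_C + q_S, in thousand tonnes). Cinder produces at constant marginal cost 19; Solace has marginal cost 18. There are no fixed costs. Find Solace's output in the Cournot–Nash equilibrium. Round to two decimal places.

102.33

Cinder's profit: π_C = (324 - Q)q_C - (19q_C). Setting ∂π_C/∂q_C = 0: 305 - 2q_C - (q_S) = 0.
Solace's first-order condition: 306 - 2q_S - (q_C) = 0.
Best responses: q_C = (305 - q_S)/2, q_S = (306 - q_C)/2.
Solving the pair: q_C = 304/3, q_S = 307/3.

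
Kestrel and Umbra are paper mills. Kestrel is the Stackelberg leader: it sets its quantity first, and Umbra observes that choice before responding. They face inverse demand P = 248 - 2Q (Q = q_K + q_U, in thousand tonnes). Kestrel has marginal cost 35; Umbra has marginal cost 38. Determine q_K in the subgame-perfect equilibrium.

Solve by backward induction. Given q_K, the follower Umbra maximises π_U = (248 - 2q_K - 2q_U)q_U - 38q_U.
Setting the follower's marginal profit to zero, 210 - 2q_K - 4q_U = 0, i.e. q_U = (210 - 2q_K)/4.
The leader anticipates this reaction. Substituting into P = 248 - 2Q gives P = 143 - q_K, so π_K = (143 - q_K)q_K - 35q_K.
Leader FOC: 108 - 2q_K = 0, so q_K = 54.
Then q_U = (210 - 2·54)/4 = 51/2.

54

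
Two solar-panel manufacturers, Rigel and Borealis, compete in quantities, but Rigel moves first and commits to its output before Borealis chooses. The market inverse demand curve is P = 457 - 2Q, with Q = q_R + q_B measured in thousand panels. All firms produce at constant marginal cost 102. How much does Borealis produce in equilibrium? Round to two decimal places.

The follower Borealis best-responds to any q_R: π_B = (457 - 2Q)q_B - 102q_B.
Setting the follower's marginal profit to zero, 355 - 2q_R - 4q_B = 0, i.e. q_B = (355 - 2q_R)/4.
Rigel substitutes q_B(q_R) into its own profit: π_R = q_R(457 - 2q_R - (355 - 2q_R)/2) - 102q_R = (559/2 - q_R)q_R - 102q_R.
Leader FOC: 355/2 - 2q_R = 0, so q_R = 355/4.
Then q_B = (355 - 2·(355/4))/4 = 355/8.

44.38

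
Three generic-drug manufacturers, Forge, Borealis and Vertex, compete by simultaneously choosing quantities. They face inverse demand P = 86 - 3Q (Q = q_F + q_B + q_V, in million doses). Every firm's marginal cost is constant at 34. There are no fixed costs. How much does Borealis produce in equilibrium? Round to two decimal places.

4.33

Each firm earns π_i = (86 - 3Q)q_i - 34q_i.
First-order condition (treating rivals' output as given): 52 - 6q_i - 3·Σ_{j≠i} q_j = 0.
With identical firms every q_j equals q_i, so Σ_{j≠i} q_j = 2q_i and 52 = 12q_i, giving q_i = 13/3.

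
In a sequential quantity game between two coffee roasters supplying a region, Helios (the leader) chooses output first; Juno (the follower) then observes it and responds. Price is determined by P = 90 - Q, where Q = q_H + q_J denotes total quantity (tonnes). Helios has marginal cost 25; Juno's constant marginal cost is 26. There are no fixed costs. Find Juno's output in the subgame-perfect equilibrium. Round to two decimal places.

15.50

Solve by backward induction. Given q_H, the follower Juno maximises π_J = (90 - q_H - q_J)q_J - 26q_J.
Follower FOC: 64 - q_H - 2q_J = 0, so q_J(q_H) = (64 - q_H)/2.
Helios substitutes q_J(q_H) into its own profit: π_H = q_H(90 - q_H - (64 - q_H)/2) - 25q_H = (58 - (1/2)q_H)q_H - 25q_H.
Maximising: ∂π_H/∂q_H = 33 - q_H = 0, giving q_H = 33.
Then q_J = (64 - 33)/2 = 31/2.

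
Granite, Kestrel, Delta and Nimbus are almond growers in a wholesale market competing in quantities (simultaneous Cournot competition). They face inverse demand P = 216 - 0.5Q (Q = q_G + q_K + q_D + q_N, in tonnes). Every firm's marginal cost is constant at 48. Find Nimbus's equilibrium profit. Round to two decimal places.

Each firm earns π_i = (216 - 0.5Q)q_i - 48q_i.
First-order condition (treating rivals' output as given): 168 - q_i - (1/2)·Σ_{j≠i} q_j = 0.
With identical firms every q_j equals q_i, so Σ_{j≠i} q_j = 3q_i and 168 = (5/2)q_i, giving q_i = 336/5.
Price P = 216 - (1/2)·(1344/5) = 408/5.
Nimbus's profit: (408/5 - 48)·(336/5) = 2257.9200.

2257.92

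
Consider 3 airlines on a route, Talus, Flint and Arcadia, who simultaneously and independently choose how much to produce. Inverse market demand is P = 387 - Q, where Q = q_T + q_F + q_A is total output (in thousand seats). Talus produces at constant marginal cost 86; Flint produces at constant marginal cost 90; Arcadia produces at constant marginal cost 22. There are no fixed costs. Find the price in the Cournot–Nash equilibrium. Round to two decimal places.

146.25

Talus's profit: π_T = (387 - Q)q_T - (86q_T). Setting ∂π_T/∂q_T = 0: 301 - 2q_T - (q_F + q_A) = 0.
Flint's profit: π_F = (387 - Q)q_F - (90q_F). Setting ∂π_F/∂q_F = 0: 297 - 2q_F - (q_T + q_A) = 0.
Arcadia's profit: π_A = (387 - Q)q_A - (22q_A). Setting ∂π_A/∂q_A = 0: 365 - 2q_A - (q_T + q_F) = 0.
Adding the 3 conditions: 963 − 2Q − 2Q = 0, i.e. Q = 963/4.
Back-substituting: q_T = (301 − 963/4) = 241/4, q_F = (297 − 963/4) = 225/4, q_A = (365 − 963/4) = 497/4.
Total output Q = 963/4, so price P = 387 - 963/4 = 585/4.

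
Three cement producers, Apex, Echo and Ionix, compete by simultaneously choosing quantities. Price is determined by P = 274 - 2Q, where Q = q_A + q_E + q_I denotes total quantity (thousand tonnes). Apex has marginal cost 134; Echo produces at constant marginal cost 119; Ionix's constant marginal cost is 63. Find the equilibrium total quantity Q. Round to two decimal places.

63.25

Apex's profit: π_A = (274 - 2Q)q_A - (134q_A). Setting ∂π_A/∂q_A = 0: 140 - 4q_A - 2(q_E + q_I) = 0.
Echo's profit: π_E = (274 - 2Q)q_E - (119q_E). Setting ∂π_E/∂q_E = 0: 155 - 4q_E - 2(q_A + q_I) = 0.
Ionix's profit: π_I = (274 - 2Q)q_I - (63q_I). Setting ∂π_I/∂q_I = 0: 211 - 4q_I - 2(q_A + q_E) = 0.
Adding the 3 conditions: 506 − 4Q − 4Q = 0, i.e. Q = 253/4.
Back-substituting: q_A = (140 − 253/2)/2 = 27/4, q_E = (155 − 253/2)/2 = 57/4, q_I = (211 − 253/2)/2 = 169/4.
Total output Q = 27/4 + 57/4 + 169/4 = 253/4.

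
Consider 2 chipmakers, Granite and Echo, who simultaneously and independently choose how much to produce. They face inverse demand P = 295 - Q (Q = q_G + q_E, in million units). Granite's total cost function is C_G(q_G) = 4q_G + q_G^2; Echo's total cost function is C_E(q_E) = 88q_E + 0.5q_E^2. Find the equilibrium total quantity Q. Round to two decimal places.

Granite's profit: π_G = (295 - Q)q_G - (4q_G + q_G²). Setting ∂π_G/∂q_G = 0: 291 - 4q_G - (q_E) = 0.
Echo's first-order condition: 207 - 3q_E - (q_G) = 0.
So q_G = (291 - q_E)/4 and q_E = (207 - q_G)/3.
Substituting one into the other gives q_G = 666/11 and q_E = 537/11.
Total output Q = 666/11 + 537/11 = 1203/11.

109.36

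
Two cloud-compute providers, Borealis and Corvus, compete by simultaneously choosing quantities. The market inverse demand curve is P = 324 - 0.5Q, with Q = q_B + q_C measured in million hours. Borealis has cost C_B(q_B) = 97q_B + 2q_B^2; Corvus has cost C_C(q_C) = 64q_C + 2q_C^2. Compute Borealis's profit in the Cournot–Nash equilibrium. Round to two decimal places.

Borealis's profit: π_B = (324 - 0.5Q)q_B - (97q_B + 2q_B²). Setting ∂π_B/∂q_B = 0: 227 - 5q_B - (1/2)(q_C) = 0.
Corvus's first-order condition: 260 - 5q_C - (1/2)(q_B) = 0.
So q_B = (227 - (1/2)q_C)/5 and q_C = (260 - (1/2)q_B)/5.
Solving the pair: q_B = 1340/33, q_C = 1582/33.
Price P = 324 - (1/2)·(974/11) = 279.7273.
Borealis's profit: 279.7273·(1340/33) - 97·(1340/33) - 2(1340/33)² = 4122.1304.

4122.13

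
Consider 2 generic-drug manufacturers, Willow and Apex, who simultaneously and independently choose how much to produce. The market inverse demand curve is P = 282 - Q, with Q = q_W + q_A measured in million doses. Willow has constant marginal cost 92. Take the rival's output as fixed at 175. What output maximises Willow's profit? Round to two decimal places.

With the rival's output fixed at 175, Willow's profit is π_W = (282 - 175 - q_W)q_W - (92q_W) = (107 - q_W)q_W - (92q_W).
∂π_W/∂q_W = 15 - 2q_W = 0, so q_W = 15/2.

7.50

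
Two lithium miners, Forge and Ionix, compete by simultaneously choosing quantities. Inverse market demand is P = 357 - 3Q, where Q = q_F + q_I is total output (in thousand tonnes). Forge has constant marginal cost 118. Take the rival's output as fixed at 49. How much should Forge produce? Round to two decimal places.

15.33

With the rival's output fixed at 49, Forge's profit is π_F = (357 - 3·49 - 3q_F)q_F - (118q_F) = (210 - 3q_F)q_F - (118q_F).
∂π_F/∂q_F = 92 - 6q_F = 0, so q_F = 46/3.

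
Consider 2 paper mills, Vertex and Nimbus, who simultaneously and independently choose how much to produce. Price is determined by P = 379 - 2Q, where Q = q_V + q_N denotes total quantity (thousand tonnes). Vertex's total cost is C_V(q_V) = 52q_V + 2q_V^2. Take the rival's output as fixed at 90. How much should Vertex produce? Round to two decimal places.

With the rival's output fixed at 90, Vertex's profit is π_V = (379 - 2·90 - 2q_V)q_V - (52q_V + 2q_V²) = (199 - 2q_V)q_V - (52q_V + 2q_V²).
∂π_V/∂q_V = 147 - 8q_V = 0, so q_V = 147/8.

18.38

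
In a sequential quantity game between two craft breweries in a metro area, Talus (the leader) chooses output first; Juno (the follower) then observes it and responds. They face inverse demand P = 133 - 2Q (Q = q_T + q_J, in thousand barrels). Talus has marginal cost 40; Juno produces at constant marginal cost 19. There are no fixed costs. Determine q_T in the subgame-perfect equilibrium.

18

The follower Juno best-responds to any q_T: π_J = (133 - 2Q)q_J - 19q_J.
Follower FOC: 114 - 2q_T - 4q_J = 0, so q_J(q_T) = (114 - 2q_T)/4.
The leader anticipates this reaction. Substituting into P = 133 - 2Q gives P = 76 - q_T, so π_T = (76 - q_T)q_T - 40q_T.
The leader's first-order condition 36 - 2q_T = 0 yields q_T = 18.
Then q_J = (114 - 2·18)/4 = 39/2.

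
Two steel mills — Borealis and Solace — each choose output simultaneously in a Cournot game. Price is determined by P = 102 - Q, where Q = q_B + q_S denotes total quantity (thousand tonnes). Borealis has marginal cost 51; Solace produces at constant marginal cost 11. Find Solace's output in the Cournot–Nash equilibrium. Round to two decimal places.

Borealis's profit: π_B = (102 - Q)q_B - (51q_B). Setting ∂π_B/∂q_B = 0: 51 - 2q_B - (q_S) = 0.
Solace's profit: π_S = (102 - Q)q_S - (11q_S). Setting ∂π_S/∂q_S = 0: 91 - 2q_S - (q_B) = 0.
Rearranging gives the reaction functions q_B = (51 - q_S)/2 and q_S = (91 - q_B)/2.
Substituting one into the other gives q_B = 11/3 and q_S = 131/3.

43.67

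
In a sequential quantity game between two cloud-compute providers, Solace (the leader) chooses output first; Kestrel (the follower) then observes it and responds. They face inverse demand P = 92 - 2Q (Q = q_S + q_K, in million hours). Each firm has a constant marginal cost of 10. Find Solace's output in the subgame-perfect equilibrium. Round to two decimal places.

20.50

Solve by backward induction. Given q_S, the follower Kestrel maximises π_K = (92 - 2q_S - 2q_K)q_K - 10q_K.
∂π_K/∂q_K = 82 - 2q_S - 4q_K = 0 gives the reaction function q_K = (82 - 2q_S)/4.
Solace substitutes q_K(q_S) into its own profit: π_S = q_S(92 - 2q_S - (82 - 2q_S)/2) - 10q_S = (51 - q_S)q_S - 10q_S.
Leader FOC: 41 - 2q_S = 0, so q_S = 41/2.
Then q_K = (82 - 2·(41/2))/4 = 41/4.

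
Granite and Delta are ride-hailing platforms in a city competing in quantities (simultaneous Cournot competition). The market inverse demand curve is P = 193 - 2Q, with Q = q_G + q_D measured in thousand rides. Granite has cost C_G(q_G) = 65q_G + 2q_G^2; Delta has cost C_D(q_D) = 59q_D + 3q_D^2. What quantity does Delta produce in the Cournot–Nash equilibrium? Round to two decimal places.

Granite's profit: π_G = (193 - 2Q)q_G - (65q_G + 2q_G²). Setting ∂π_G/∂q_G = 0: 128 - 8q_G - 2(q_D) = 0.
Delta's first-order condition: 134 - 10q_D - 2(q_G) = 0.
Best responses: q_G = (128 - 2q_D)/8, q_D = (134 - 2q_G)/10.
Substituting one into the other gives q_G = 253/19 and q_D = 204/19.

10.74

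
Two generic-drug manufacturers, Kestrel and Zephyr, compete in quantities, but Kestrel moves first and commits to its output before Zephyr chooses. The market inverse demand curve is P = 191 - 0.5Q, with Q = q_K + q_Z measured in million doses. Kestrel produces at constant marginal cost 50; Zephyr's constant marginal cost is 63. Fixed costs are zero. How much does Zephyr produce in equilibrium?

The follower Zephyr best-responds to any q_K: π_Z = (191 - 0.5Q)q_Z - 63q_Z.
∂π_Z/∂q_Z = 128 - (1/2)q_K - q_Z = 0 gives the reaction function q_Z = (128 - (1/2)q_K).
Kestrel substitutes q_Z(q_K) into its own profit: π_K = q_K(191 - (1/2)q_K - (128 - (1/2)q_K)/2) - 50q_K = (127 - (1/4)q_K)q_K - 50q_K.
Maximising: ∂π_K/∂q_K = 77 - (1/2)q_K = 0, giving q_K = 154.
Then q_Z = (128 - (1/2)·154) = 51.

51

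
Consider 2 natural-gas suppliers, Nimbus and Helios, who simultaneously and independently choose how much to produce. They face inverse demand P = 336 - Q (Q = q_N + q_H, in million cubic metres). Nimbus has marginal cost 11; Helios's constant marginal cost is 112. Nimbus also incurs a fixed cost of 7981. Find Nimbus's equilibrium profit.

12183

Nimbus's profit: π_N = (336 - Q)q_N - (11q_N). Setting ∂π_N/∂q_N = 0: 325 - 2q_N - (q_H) = 0.
Helios's profit: π_H = (336 - Q)q_H - (112q_H). Setting ∂π_H/∂q_H = 0: 224 - 2q_H - (q_N) = 0.
Rearranging gives the reaction functions q_N = (325 - q_H)/2 and q_H = (224 - q_N)/2.
Solving the pair: q_N = 142, q_H = 41.
Price P = 336 - 183 = 153.
Nimbus's profit: (153 - 11)·142 - 7981 = 12183.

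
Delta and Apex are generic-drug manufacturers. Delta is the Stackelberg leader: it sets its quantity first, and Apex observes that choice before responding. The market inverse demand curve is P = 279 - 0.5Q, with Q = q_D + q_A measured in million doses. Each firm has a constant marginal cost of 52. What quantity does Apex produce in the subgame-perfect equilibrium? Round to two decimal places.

Solve by backward induction. Given q_D, the follower Apex maximises π_A = (279 - (1/2)q_D - (1/2)q_A)q_A - 52q_A.
Setting the follower's marginal profit to zero, 227 - (1/2)q_D - q_A = 0, i.e. q_A = (227 - (1/2)q_D).
The leader anticipates this reaction. Substituting into P = 279 - 0.5Q gives P = 331/2 - (1/4)q_D, so π_D = (331/2 - (1/4)q_D)q_D - 52q_D.
The leader's first-order condition 227/2 - (1/2)q_D = 0 yields q_D = 227.
Then q_A = (227 - (1/2)·227) = 227/2.

113.50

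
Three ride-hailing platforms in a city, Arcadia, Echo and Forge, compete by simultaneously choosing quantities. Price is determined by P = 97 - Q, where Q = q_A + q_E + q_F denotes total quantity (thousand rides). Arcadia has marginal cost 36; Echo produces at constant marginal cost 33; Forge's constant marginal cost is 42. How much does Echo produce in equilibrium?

19

Arcadia's profit: π_A = (97 - Q)q_A - (36q_A). Setting ∂π_A/∂q_A = 0: 61 - 2q_A - (q_E + q_F) = 0.
Echo's profit: π_E = (97 - Q)q_E - (33q_E). Setting ∂π_E/∂q_E = 0: 64 - 2q_E - (q_A + q_F) = 0.
Forge's first-order condition: 55 - 2q_F - (q_A + q_E) = 0.
Adding the 3 first-order conditions: 180 − 4Q = 0, so Q = 45.
Back-substituting: q_A = (61 − 45) = 16, q_E = (64 − 45) = 19, q_F = (55 − 45) = 10.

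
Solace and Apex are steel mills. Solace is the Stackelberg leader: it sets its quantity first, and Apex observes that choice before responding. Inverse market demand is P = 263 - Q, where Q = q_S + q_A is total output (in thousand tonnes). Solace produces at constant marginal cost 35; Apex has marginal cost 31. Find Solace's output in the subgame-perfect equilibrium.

The follower Apex best-responds to any q_S: π_A = (263 - Q)q_A - 31q_A.
Setting the follower's marginal profit to zero, 232 - q_S - 2q_A = 0, i.e. q_A = (232 - q_S)/2.
Solace substitutes q_A(q_S) into its own profit: π_S = q_S(263 - q_S - (232 - q_S)/2) - 35q_S = (147 - (1/2)q_S)q_S - 35q_S.
Maximising: ∂π_S/∂q_S = 112 - q_S = 0, giving q_S = 112.
Then q_A = (232 - 112)/2 = 60.

112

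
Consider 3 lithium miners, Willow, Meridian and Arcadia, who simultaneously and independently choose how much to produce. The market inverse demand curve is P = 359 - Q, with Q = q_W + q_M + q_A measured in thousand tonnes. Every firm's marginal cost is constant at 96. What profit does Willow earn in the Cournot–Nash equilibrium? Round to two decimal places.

4323.06

A representative firm's profit is π_i = q_i(359 - Q) - 96q_i.
Setting ∂π_i/∂q_i = 0 with rivals' quantities fixed: 263 - 2q_i - Σ_{j≠i} q_j = 0.
By symmetry each firm produces the same amount; substituting Σ_{j≠i} q_j = 2q_i yields q_i = 263/4.
Price P = 359 - 789/4 = 647/4.
Willow's profit: (647/4 - 96)·(263/4) = 4323.0625.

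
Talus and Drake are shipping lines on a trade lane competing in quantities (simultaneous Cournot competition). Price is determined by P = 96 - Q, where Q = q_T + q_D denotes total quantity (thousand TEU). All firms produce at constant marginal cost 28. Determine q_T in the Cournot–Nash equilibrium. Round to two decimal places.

A representative firm's profit is π_i = q_i(96 - Q) - 28q_i.
First-order condition (treating rivals' output as given): 68 - 2q_i - q_j = 0.
With identical firms every q_j equals q_i, so q_j = q_i and 68 = 3q_i, giving q_i = 68/3.

22.67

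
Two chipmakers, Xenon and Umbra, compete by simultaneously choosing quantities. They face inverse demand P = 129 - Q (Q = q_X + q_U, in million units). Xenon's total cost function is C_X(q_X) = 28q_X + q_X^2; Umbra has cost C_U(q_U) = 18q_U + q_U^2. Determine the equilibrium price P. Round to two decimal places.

Xenon's profit: π_X = (129 - Q)q_X - (28q_X + q_X²). Setting ∂π_X/∂q_X = 0: 101 - 4q_X - (q_U) = 0.
Umbra's first-order condition: 111 - 4q_U - (q_X) = 0.
So q_X = (101 - q_U)/4 and q_U = (111 - q_X)/4.
Substituting one into the other gives q_X = 293/15 and q_U = 343/15.
Total output Q = 212/5, so price P = 129 - 212/5 = 433/5.

86.60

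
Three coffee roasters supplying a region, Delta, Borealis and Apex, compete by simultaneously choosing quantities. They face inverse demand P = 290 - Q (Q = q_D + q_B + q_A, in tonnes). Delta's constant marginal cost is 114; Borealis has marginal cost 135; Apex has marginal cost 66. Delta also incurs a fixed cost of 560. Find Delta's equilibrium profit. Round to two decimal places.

Delta's profit: π_D = (290 - Q)q_D - (114q_D). Setting ∂π_D/∂q_D = 0: 176 - 2q_D - (q_B + q_A) = 0.
Borealis's profit: π_B = (290 - Q)q_B - (135q_B). Setting ∂π_B/∂q_B = 0: 155 - 2q_B - (q_D + q_A) = 0.
Apex's profit: π_A = (290 - Q)q_A - (66q_A). Setting ∂π_A/∂q_A = 0: 224 - 2q_A - (q_D + q_B) = 0.
Adding the 3 conditions: 555 − 2Q − 2Q = 0, i.e. Q = 555/4.
Back-substituting: q_D = (176 − 555/4) = 149/4, q_B = (155 − 555/4) = 65/4, q_A = (224 − 555/4) = 341/4.
Price P = 290 - 555/4 = 605/4.
Delta's profit: (605/4 - 114)·(149/4) - 560 = 827.5625.

827.56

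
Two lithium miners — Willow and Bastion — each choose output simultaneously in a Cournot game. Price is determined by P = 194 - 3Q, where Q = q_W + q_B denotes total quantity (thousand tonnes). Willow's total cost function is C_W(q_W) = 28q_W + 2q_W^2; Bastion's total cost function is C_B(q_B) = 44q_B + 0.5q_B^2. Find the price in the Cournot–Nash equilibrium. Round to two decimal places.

109.70

Willow's profit: π_W = (194 - 3Q)q_W - (28q_W + 2q_W²). Setting ∂π_W/∂q_W = 0: 166 - 10q_W - 3(q_B) = 0.
Bastion's profit: π_B = (194 - 3Q)q_B - (44q_B + (1/2)q_B²). Setting ∂π_B/∂q_B = 0: 150 - 7q_B - 3(q_W) = 0.
Best responses: q_W = (166 - 3q_B)/10, q_B = (150 - 3q_W)/7.
Substituting one into the other gives q_W = 712/61 and q_B = 1002/61.
Total output Q = 1714/61, so price P = 194 - 3·(1714/61) = 109.7049.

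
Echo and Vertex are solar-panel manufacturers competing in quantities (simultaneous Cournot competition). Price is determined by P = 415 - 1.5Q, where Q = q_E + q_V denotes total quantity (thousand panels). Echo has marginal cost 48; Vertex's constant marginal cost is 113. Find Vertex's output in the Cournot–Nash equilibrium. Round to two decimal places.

52.67

Echo's profit: π_E = (415 - 1.5Q)q_E - (48q_E). Setting ∂π_E/∂q_E = 0: 367 - 3q_E - (3/2)(q_V) = 0.
Vertex's profit: π_V = (415 - 1.5Q)q_V - (113q_V). Setting ∂π_V/∂q_V = 0: 302 - 3q_V - (3/2)(q_E) = 0.
So q_E = (367 - (3/2)q_V)/3 and q_V = (302 - (3/2)q_E)/3.
Substituting one into the other gives q_E = 96 and q_V = 158/3.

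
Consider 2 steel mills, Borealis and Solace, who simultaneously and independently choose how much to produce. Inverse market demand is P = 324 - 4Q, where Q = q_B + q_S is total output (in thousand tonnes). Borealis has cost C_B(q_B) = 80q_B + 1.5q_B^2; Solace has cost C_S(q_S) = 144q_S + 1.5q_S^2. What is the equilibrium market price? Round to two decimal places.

Borealis's profit: π_B = (324 - 4Q)q_B - (80q_B + (3/2)q_B²). Setting ∂π_B/∂q_B = 0: 244 - 11q_B - 4(q_S) = 0.
Solace's profit: π_S = (324 - 4Q)q_S - (144q_S + (3/2)q_S²). Setting ∂π_S/∂q_S = 0: 180 - 11q_S - 4(q_B) = 0.
Rearranging gives the reaction functions q_B = (244 - 4q_S)/11 and q_S = (180 - 4q_B)/11.
Solving the pair: q_B = 1964/105, q_S = 1004/105.
Total output Q = 424/15, so price P = 324 - 4·(424/15) = 210.9333.

210.93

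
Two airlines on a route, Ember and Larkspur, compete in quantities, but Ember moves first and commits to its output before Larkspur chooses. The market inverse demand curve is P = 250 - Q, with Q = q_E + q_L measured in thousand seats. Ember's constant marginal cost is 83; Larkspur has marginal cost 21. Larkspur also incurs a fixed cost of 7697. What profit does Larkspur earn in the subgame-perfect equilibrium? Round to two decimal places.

Solve by backward induction. Given q_E, the follower Larkspur maximises π_L = (250 - q_E - q_L)q_L - 21q_L.
Setting the follower's marginal profit to zero, 229 - q_E - 2q_L = 0, i.e. q_L = (229 - q_E)/2.
Ember substitutes q_L(q_E) into its own profit: π_E = q_E(250 - q_E - (229 - q_E)/2) - 83q_E = (271/2 - (1/2)q_E)q_E - 83q_E.
The leader's first-order condition 105/2 - q_E = 0 yields q_E = 105/2.
Then q_L = (229 - 105/2)/2 = 353/4.
Price P = 250 - 563/4 = 437/4.
Larkspur's profit: (437/4 - 21)·(353/4) - 7697 = 1457/16.

91.06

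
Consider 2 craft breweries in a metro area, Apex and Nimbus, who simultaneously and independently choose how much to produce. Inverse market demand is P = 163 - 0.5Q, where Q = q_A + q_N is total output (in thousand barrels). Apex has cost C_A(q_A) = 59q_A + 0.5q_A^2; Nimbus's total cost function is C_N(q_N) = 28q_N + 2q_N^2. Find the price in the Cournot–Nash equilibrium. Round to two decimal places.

128.62

Apex's profit: π_A = (163 - 0.5Q)q_A - (59q_A + (1/2)q_A²). Setting ∂π_A/∂q_A = 0: 104 - 2q_A - (1/2)(q_N) = 0.
Nimbus's first-order condition: 135 - 5q_N - (1/2)(q_A) = 0.
Best responses: q_A = (104 - (1/2)q_N)/2, q_N = (135 - (1/2)q_A)/5.
Solving the pair: q_A = 1810/39, q_N = 872/39.
Total output Q = 894/13, so price P = 163 - (1/2)·(894/13) = 1672/13.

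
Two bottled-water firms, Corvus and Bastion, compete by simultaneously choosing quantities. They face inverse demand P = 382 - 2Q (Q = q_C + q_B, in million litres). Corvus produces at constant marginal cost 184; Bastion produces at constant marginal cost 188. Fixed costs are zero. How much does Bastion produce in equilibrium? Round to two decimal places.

Corvus's profit: π_C = (382 - 2Q)q_C - (184q_C). Setting ∂π_C/∂q_C = 0: 198 - 4q_C - 2(q_B) = 0.
Bastion's first-order condition: 194 - 4q_B - 2(q_C) = 0.
So q_C = (198 - 2q_B)/4 and q_B = (194 - 2q_C)/4.
Solving the pair: q_C = 101/3, q_B = 95/3.

31.67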